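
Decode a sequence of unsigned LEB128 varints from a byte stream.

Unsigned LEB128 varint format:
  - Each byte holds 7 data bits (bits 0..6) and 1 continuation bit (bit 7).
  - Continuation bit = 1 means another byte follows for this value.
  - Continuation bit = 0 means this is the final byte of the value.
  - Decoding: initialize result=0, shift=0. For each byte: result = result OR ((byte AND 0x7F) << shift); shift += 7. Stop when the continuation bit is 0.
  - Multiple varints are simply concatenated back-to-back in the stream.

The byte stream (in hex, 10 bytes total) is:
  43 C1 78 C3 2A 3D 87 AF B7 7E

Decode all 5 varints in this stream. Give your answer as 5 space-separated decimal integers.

Answer: 67 15425 5443 61 265148295

Derivation:
  byte[0]=0x43 cont=0 payload=0x43=67: acc |= 67<<0 -> acc=67 shift=7 [end]
Varint 1: bytes[0:1] = 43 -> value 67 (1 byte(s))
  byte[1]=0xC1 cont=1 payload=0x41=65: acc |= 65<<0 -> acc=65 shift=7
  byte[2]=0x78 cont=0 payload=0x78=120: acc |= 120<<7 -> acc=15425 shift=14 [end]
Varint 2: bytes[1:3] = C1 78 -> value 15425 (2 byte(s))
  byte[3]=0xC3 cont=1 payload=0x43=67: acc |= 67<<0 -> acc=67 shift=7
  byte[4]=0x2A cont=0 payload=0x2A=42: acc |= 42<<7 -> acc=5443 shift=14 [end]
Varint 3: bytes[3:5] = C3 2A -> value 5443 (2 byte(s))
  byte[5]=0x3D cont=0 payload=0x3D=61: acc |= 61<<0 -> acc=61 shift=7 [end]
Varint 4: bytes[5:6] = 3D -> value 61 (1 byte(s))
  byte[6]=0x87 cont=1 payload=0x07=7: acc |= 7<<0 -> acc=7 shift=7
  byte[7]=0xAF cont=1 payload=0x2F=47: acc |= 47<<7 -> acc=6023 shift=14
  byte[8]=0xB7 cont=1 payload=0x37=55: acc |= 55<<14 -> acc=907143 shift=21
  byte[9]=0x7E cont=0 payload=0x7E=126: acc |= 126<<21 -> acc=265148295 shift=28 [end]
Varint 5: bytes[6:10] = 87 AF B7 7E -> value 265148295 (4 byte(s))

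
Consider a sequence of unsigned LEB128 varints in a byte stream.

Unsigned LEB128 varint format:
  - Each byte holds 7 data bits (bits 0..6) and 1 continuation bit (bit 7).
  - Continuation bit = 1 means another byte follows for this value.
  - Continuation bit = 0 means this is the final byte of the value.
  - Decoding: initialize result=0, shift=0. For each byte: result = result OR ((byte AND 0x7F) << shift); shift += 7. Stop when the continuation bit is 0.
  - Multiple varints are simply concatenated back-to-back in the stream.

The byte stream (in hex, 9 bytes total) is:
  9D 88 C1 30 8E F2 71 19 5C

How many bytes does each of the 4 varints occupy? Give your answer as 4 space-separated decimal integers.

Answer: 4 3 1 1

Derivation:
  byte[0]=0x9D cont=1 payload=0x1D=29: acc |= 29<<0 -> acc=29 shift=7
  byte[1]=0x88 cont=1 payload=0x08=8: acc |= 8<<7 -> acc=1053 shift=14
  byte[2]=0xC1 cont=1 payload=0x41=65: acc |= 65<<14 -> acc=1066013 shift=21
  byte[3]=0x30 cont=0 payload=0x30=48: acc |= 48<<21 -> acc=101729309 shift=28 [end]
Varint 1: bytes[0:4] = 9D 88 C1 30 -> value 101729309 (4 byte(s))
  byte[4]=0x8E cont=1 payload=0x0E=14: acc |= 14<<0 -> acc=14 shift=7
  byte[5]=0xF2 cont=1 payload=0x72=114: acc |= 114<<7 -> acc=14606 shift=14
  byte[6]=0x71 cont=0 payload=0x71=113: acc |= 113<<14 -> acc=1865998 shift=21 [end]
Varint 2: bytes[4:7] = 8E F2 71 -> value 1865998 (3 byte(s))
  byte[7]=0x19 cont=0 payload=0x19=25: acc |= 25<<0 -> acc=25 shift=7 [end]
Varint 3: bytes[7:8] = 19 -> value 25 (1 byte(s))
  byte[8]=0x5C cont=0 payload=0x5C=92: acc |= 92<<0 -> acc=92 shift=7 [end]
Varint 4: bytes[8:9] = 5C -> value 92 (1 byte(s))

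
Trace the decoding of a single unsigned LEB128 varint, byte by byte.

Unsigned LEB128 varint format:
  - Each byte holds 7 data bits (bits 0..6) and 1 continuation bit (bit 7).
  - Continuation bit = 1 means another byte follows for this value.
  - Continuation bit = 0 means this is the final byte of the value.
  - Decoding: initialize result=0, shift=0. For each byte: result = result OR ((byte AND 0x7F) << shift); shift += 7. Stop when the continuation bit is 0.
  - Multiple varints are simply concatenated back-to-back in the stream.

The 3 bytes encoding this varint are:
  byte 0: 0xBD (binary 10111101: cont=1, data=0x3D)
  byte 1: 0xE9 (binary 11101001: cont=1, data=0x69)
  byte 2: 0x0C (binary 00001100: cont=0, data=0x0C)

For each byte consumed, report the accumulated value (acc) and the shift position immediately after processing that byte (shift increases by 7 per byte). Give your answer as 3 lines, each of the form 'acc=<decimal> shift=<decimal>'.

byte 0=0xBD: payload=0x3D=61, contrib = 61<<0 = 61; acc -> 61, shift -> 7
byte 1=0xE9: payload=0x69=105, contrib = 105<<7 = 13440; acc -> 13501, shift -> 14
byte 2=0x0C: payload=0x0C=12, contrib = 12<<14 = 196608; acc -> 210109, shift -> 21

Answer: acc=61 shift=7
acc=13501 shift=14
acc=210109 shift=21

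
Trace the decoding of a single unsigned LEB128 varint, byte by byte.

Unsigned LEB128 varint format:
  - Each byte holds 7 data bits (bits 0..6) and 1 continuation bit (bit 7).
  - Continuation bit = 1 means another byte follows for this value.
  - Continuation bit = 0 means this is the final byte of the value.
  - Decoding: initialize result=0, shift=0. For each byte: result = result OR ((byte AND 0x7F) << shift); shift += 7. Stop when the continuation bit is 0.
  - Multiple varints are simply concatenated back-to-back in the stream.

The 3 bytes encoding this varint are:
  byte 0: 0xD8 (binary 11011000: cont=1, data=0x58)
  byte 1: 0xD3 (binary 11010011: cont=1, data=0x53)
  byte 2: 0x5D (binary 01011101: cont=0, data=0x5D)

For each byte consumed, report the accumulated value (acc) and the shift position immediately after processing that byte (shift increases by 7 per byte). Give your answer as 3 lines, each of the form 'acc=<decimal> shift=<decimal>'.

Answer: acc=88 shift=7
acc=10712 shift=14
acc=1534424 shift=21

Derivation:
byte 0=0xD8: payload=0x58=88, contrib = 88<<0 = 88; acc -> 88, shift -> 7
byte 1=0xD3: payload=0x53=83, contrib = 83<<7 = 10624; acc -> 10712, shift -> 14
byte 2=0x5D: payload=0x5D=93, contrib = 93<<14 = 1523712; acc -> 1534424, shift -> 21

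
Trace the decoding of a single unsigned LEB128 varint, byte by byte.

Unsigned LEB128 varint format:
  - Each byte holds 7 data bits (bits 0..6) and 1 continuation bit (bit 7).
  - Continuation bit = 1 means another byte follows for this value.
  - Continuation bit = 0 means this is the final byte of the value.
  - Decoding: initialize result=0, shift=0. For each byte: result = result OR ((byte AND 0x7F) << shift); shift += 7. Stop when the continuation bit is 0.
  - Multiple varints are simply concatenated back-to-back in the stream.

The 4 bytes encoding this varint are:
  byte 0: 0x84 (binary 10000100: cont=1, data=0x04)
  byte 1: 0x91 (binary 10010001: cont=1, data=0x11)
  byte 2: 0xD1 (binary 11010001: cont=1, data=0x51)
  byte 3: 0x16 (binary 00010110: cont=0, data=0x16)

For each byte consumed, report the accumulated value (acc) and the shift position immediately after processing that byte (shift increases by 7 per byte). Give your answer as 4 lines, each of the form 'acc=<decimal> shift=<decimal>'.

Answer: acc=4 shift=7
acc=2180 shift=14
acc=1329284 shift=21
acc=47466628 shift=28

Derivation:
byte 0=0x84: payload=0x04=4, contrib = 4<<0 = 4; acc -> 4, shift -> 7
byte 1=0x91: payload=0x11=17, contrib = 17<<7 = 2176; acc -> 2180, shift -> 14
byte 2=0xD1: payload=0x51=81, contrib = 81<<14 = 1327104; acc -> 1329284, shift -> 21
byte 3=0x16: payload=0x16=22, contrib = 22<<21 = 46137344; acc -> 47466628, shift -> 28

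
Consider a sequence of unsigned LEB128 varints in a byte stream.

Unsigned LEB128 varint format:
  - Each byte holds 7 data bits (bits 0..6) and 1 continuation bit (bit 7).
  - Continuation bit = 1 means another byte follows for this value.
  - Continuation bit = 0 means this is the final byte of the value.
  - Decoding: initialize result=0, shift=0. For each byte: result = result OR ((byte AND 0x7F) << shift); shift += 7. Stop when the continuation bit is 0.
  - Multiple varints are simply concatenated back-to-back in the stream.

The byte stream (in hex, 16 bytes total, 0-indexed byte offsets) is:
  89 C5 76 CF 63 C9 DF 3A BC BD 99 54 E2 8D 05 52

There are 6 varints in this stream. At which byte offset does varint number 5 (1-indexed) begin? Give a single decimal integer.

Answer: 12

Derivation:
  byte[0]=0x89 cont=1 payload=0x09=9: acc |= 9<<0 -> acc=9 shift=7
  byte[1]=0xC5 cont=1 payload=0x45=69: acc |= 69<<7 -> acc=8841 shift=14
  byte[2]=0x76 cont=0 payload=0x76=118: acc |= 118<<14 -> acc=1942153 shift=21 [end]
Varint 1: bytes[0:3] = 89 C5 76 -> value 1942153 (3 byte(s))
  byte[3]=0xCF cont=1 payload=0x4F=79: acc |= 79<<0 -> acc=79 shift=7
  byte[4]=0x63 cont=0 payload=0x63=99: acc |= 99<<7 -> acc=12751 shift=14 [end]
Varint 2: bytes[3:5] = CF 63 -> value 12751 (2 byte(s))
  byte[5]=0xC9 cont=1 payload=0x49=73: acc |= 73<<0 -> acc=73 shift=7
  byte[6]=0xDF cont=1 payload=0x5F=95: acc |= 95<<7 -> acc=12233 shift=14
  byte[7]=0x3A cont=0 payload=0x3A=58: acc |= 58<<14 -> acc=962505 shift=21 [end]
Varint 3: bytes[5:8] = C9 DF 3A -> value 962505 (3 byte(s))
  byte[8]=0xBC cont=1 payload=0x3C=60: acc |= 60<<0 -> acc=60 shift=7
  byte[9]=0xBD cont=1 payload=0x3D=61: acc |= 61<<7 -> acc=7868 shift=14
  byte[10]=0x99 cont=1 payload=0x19=25: acc |= 25<<14 -> acc=417468 shift=21
  byte[11]=0x54 cont=0 payload=0x54=84: acc |= 84<<21 -> acc=176578236 shift=28 [end]
Varint 4: bytes[8:12] = BC BD 99 54 -> value 176578236 (4 byte(s))
  byte[12]=0xE2 cont=1 payload=0x62=98: acc |= 98<<0 -> acc=98 shift=7
  byte[13]=0x8D cont=1 payload=0x0D=13: acc |= 13<<7 -> acc=1762 shift=14
  byte[14]=0x05 cont=0 payload=0x05=5: acc |= 5<<14 -> acc=83682 shift=21 [end]
Varint 5: bytes[12:15] = E2 8D 05 -> value 83682 (3 byte(s))
  byte[15]=0x52 cont=0 payload=0x52=82: acc |= 82<<0 -> acc=82 shift=7 [end]
Varint 6: bytes[15:16] = 52 -> value 82 (1 byte(s))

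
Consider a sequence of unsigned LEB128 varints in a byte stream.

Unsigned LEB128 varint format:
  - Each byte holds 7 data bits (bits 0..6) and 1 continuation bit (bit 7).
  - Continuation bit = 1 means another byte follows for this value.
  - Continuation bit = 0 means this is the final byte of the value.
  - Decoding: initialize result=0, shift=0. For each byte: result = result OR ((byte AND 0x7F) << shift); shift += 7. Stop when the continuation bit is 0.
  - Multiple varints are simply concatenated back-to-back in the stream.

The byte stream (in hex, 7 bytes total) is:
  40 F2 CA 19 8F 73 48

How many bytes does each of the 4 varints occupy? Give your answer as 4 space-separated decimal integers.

  byte[0]=0x40 cont=0 payload=0x40=64: acc |= 64<<0 -> acc=64 shift=7 [end]
Varint 1: bytes[0:1] = 40 -> value 64 (1 byte(s))
  byte[1]=0xF2 cont=1 payload=0x72=114: acc |= 114<<0 -> acc=114 shift=7
  byte[2]=0xCA cont=1 payload=0x4A=74: acc |= 74<<7 -> acc=9586 shift=14
  byte[3]=0x19 cont=0 payload=0x19=25: acc |= 25<<14 -> acc=419186 shift=21 [end]
Varint 2: bytes[1:4] = F2 CA 19 -> value 419186 (3 byte(s))
  byte[4]=0x8F cont=1 payload=0x0F=15: acc |= 15<<0 -> acc=15 shift=7
  byte[5]=0x73 cont=0 payload=0x73=115: acc |= 115<<7 -> acc=14735 shift=14 [end]
Varint 3: bytes[4:6] = 8F 73 -> value 14735 (2 byte(s))
  byte[6]=0x48 cont=0 payload=0x48=72: acc |= 72<<0 -> acc=72 shift=7 [end]
Varint 4: bytes[6:7] = 48 -> value 72 (1 byte(s))

Answer: 1 3 2 1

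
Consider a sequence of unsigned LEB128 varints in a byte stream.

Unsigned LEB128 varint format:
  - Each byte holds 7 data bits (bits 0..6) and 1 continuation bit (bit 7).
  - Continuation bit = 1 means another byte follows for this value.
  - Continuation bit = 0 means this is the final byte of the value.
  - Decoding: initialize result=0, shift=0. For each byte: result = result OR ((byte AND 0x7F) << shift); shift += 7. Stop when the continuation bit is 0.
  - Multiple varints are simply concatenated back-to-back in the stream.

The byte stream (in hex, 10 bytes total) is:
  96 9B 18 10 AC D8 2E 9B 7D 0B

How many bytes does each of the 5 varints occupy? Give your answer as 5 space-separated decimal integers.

  byte[0]=0x96 cont=1 payload=0x16=22: acc |= 22<<0 -> acc=22 shift=7
  byte[1]=0x9B cont=1 payload=0x1B=27: acc |= 27<<7 -> acc=3478 shift=14
  byte[2]=0x18 cont=0 payload=0x18=24: acc |= 24<<14 -> acc=396694 shift=21 [end]
Varint 1: bytes[0:3] = 96 9B 18 -> value 396694 (3 byte(s))
  byte[3]=0x10 cont=0 payload=0x10=16: acc |= 16<<0 -> acc=16 shift=7 [end]
Varint 2: bytes[3:4] = 10 -> value 16 (1 byte(s))
  byte[4]=0xAC cont=1 payload=0x2C=44: acc |= 44<<0 -> acc=44 shift=7
  byte[5]=0xD8 cont=1 payload=0x58=88: acc |= 88<<7 -> acc=11308 shift=14
  byte[6]=0x2E cont=0 payload=0x2E=46: acc |= 46<<14 -> acc=764972 shift=21 [end]
Varint 3: bytes[4:7] = AC D8 2E -> value 764972 (3 byte(s))
  byte[7]=0x9B cont=1 payload=0x1B=27: acc |= 27<<0 -> acc=27 shift=7
  byte[8]=0x7D cont=0 payload=0x7D=125: acc |= 125<<7 -> acc=16027 shift=14 [end]
Varint 4: bytes[7:9] = 9B 7D -> value 16027 (2 byte(s))
  byte[9]=0x0B cont=0 payload=0x0B=11: acc |= 11<<0 -> acc=11 shift=7 [end]
Varint 5: bytes[9:10] = 0B -> value 11 (1 byte(s))

Answer: 3 1 3 2 1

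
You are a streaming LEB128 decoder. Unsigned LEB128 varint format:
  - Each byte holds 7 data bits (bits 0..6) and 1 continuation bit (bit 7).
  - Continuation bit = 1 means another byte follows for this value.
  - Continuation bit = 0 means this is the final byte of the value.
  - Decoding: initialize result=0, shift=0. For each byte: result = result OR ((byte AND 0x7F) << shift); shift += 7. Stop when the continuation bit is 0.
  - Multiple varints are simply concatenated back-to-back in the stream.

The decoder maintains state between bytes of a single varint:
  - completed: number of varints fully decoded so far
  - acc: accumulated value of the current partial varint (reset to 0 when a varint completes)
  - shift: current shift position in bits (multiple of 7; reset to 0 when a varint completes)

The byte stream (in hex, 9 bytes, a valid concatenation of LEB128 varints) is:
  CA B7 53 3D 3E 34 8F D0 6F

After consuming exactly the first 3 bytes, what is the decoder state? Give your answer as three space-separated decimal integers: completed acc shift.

byte[0]=0xCA cont=1 payload=0x4A: acc |= 74<<0 -> completed=0 acc=74 shift=7
byte[1]=0xB7 cont=1 payload=0x37: acc |= 55<<7 -> completed=0 acc=7114 shift=14
byte[2]=0x53 cont=0 payload=0x53: varint #1 complete (value=1366986); reset -> completed=1 acc=0 shift=0

Answer: 1 0 0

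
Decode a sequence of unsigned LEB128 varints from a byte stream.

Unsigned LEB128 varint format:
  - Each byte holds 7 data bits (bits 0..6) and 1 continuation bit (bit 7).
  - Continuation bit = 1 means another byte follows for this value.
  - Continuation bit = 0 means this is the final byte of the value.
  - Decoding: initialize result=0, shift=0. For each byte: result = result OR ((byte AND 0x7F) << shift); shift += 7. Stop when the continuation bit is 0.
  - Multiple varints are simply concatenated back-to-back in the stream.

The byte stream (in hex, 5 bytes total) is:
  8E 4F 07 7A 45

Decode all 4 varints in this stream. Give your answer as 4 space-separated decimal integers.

  byte[0]=0x8E cont=1 payload=0x0E=14: acc |= 14<<0 -> acc=14 shift=7
  byte[1]=0x4F cont=0 payload=0x4F=79: acc |= 79<<7 -> acc=10126 shift=14 [end]
Varint 1: bytes[0:2] = 8E 4F -> value 10126 (2 byte(s))
  byte[2]=0x07 cont=0 payload=0x07=7: acc |= 7<<0 -> acc=7 shift=7 [end]
Varint 2: bytes[2:3] = 07 -> value 7 (1 byte(s))
  byte[3]=0x7A cont=0 payload=0x7A=122: acc |= 122<<0 -> acc=122 shift=7 [end]
Varint 3: bytes[3:4] = 7A -> value 122 (1 byte(s))
  byte[4]=0x45 cont=0 payload=0x45=69: acc |= 69<<0 -> acc=69 shift=7 [end]
Varint 4: bytes[4:5] = 45 -> value 69 (1 byte(s))

Answer: 10126 7 122 69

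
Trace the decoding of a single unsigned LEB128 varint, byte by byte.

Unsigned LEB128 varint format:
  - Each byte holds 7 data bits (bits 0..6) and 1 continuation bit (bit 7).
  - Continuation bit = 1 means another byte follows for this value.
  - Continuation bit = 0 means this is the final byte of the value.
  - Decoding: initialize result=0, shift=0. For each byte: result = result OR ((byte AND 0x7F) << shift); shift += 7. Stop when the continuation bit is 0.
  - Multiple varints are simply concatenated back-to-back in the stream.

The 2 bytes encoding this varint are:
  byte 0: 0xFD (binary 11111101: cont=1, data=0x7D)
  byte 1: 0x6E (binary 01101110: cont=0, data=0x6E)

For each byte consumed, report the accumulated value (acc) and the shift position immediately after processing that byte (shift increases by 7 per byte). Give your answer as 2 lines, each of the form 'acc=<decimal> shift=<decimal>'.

byte 0=0xFD: payload=0x7D=125, contrib = 125<<0 = 125; acc -> 125, shift -> 7
byte 1=0x6E: payload=0x6E=110, contrib = 110<<7 = 14080; acc -> 14205, shift -> 14

Answer: acc=125 shift=7
acc=14205 shift=14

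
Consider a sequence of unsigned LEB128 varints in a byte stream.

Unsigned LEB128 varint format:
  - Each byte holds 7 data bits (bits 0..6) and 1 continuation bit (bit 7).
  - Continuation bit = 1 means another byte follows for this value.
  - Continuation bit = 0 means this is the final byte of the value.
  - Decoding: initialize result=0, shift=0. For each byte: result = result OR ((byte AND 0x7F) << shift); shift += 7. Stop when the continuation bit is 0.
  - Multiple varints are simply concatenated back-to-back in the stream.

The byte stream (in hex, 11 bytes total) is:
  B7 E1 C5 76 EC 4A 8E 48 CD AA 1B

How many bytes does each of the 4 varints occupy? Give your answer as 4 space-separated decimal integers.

Answer: 4 2 2 3

Derivation:
  byte[0]=0xB7 cont=1 payload=0x37=55: acc |= 55<<0 -> acc=55 shift=7
  byte[1]=0xE1 cont=1 payload=0x61=97: acc |= 97<<7 -> acc=12471 shift=14
  byte[2]=0xC5 cont=1 payload=0x45=69: acc |= 69<<14 -> acc=1142967 shift=21
  byte[3]=0x76 cont=0 payload=0x76=118: acc |= 118<<21 -> acc=248606903 shift=28 [end]
Varint 1: bytes[0:4] = B7 E1 C5 76 -> value 248606903 (4 byte(s))
  byte[4]=0xEC cont=1 payload=0x6C=108: acc |= 108<<0 -> acc=108 shift=7
  byte[5]=0x4A cont=0 payload=0x4A=74: acc |= 74<<7 -> acc=9580 shift=14 [end]
Varint 2: bytes[4:6] = EC 4A -> value 9580 (2 byte(s))
  byte[6]=0x8E cont=1 payload=0x0E=14: acc |= 14<<0 -> acc=14 shift=7
  byte[7]=0x48 cont=0 payload=0x48=72: acc |= 72<<7 -> acc=9230 shift=14 [end]
Varint 3: bytes[6:8] = 8E 48 -> value 9230 (2 byte(s))
  byte[8]=0xCD cont=1 payload=0x4D=77: acc |= 77<<0 -> acc=77 shift=7
  byte[9]=0xAA cont=1 payload=0x2A=42: acc |= 42<<7 -> acc=5453 shift=14
  byte[10]=0x1B cont=0 payload=0x1B=27: acc |= 27<<14 -> acc=447821 shift=21 [end]
Varint 4: bytes[8:11] = CD AA 1B -> value 447821 (3 byte(s))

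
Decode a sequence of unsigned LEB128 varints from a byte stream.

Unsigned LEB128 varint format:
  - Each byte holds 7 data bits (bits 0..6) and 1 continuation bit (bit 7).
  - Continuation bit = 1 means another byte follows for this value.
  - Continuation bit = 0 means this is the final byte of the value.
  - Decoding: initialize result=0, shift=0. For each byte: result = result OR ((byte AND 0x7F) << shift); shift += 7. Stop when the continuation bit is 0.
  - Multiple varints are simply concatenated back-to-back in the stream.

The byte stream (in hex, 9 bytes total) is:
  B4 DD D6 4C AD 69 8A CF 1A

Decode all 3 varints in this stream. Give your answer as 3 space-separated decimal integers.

  byte[0]=0xB4 cont=1 payload=0x34=52: acc |= 52<<0 -> acc=52 shift=7
  byte[1]=0xDD cont=1 payload=0x5D=93: acc |= 93<<7 -> acc=11956 shift=14
  byte[2]=0xD6 cont=1 payload=0x56=86: acc |= 86<<14 -> acc=1420980 shift=21
  byte[3]=0x4C cont=0 payload=0x4C=76: acc |= 76<<21 -> acc=160804532 shift=28 [end]
Varint 1: bytes[0:4] = B4 DD D6 4C -> value 160804532 (4 byte(s))
  byte[4]=0xAD cont=1 payload=0x2D=45: acc |= 45<<0 -> acc=45 shift=7
  byte[5]=0x69 cont=0 payload=0x69=105: acc |= 105<<7 -> acc=13485 shift=14 [end]
Varint 2: bytes[4:6] = AD 69 -> value 13485 (2 byte(s))
  byte[6]=0x8A cont=1 payload=0x0A=10: acc |= 10<<0 -> acc=10 shift=7
  byte[7]=0xCF cont=1 payload=0x4F=79: acc |= 79<<7 -> acc=10122 shift=14
  byte[8]=0x1A cont=0 payload=0x1A=26: acc |= 26<<14 -> acc=436106 shift=21 [end]
Varint 3: bytes[6:9] = 8A CF 1A -> value 436106 (3 byte(s))

Answer: 160804532 13485 436106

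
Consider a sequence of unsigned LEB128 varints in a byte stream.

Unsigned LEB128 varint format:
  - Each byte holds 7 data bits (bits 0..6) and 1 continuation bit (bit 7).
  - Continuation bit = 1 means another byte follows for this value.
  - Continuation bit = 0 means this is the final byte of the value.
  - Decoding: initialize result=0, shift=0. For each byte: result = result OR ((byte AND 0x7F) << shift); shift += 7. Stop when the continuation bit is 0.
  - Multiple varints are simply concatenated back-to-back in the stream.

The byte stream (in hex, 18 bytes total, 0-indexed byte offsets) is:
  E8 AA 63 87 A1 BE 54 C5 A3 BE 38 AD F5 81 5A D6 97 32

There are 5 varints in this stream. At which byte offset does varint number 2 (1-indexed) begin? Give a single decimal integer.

Answer: 3

Derivation:
  byte[0]=0xE8 cont=1 payload=0x68=104: acc |= 104<<0 -> acc=104 shift=7
  byte[1]=0xAA cont=1 payload=0x2A=42: acc |= 42<<7 -> acc=5480 shift=14
  byte[2]=0x63 cont=0 payload=0x63=99: acc |= 99<<14 -> acc=1627496 shift=21 [end]
Varint 1: bytes[0:3] = E8 AA 63 -> value 1627496 (3 byte(s))
  byte[3]=0x87 cont=1 payload=0x07=7: acc |= 7<<0 -> acc=7 shift=7
  byte[4]=0xA1 cont=1 payload=0x21=33: acc |= 33<<7 -> acc=4231 shift=14
  byte[5]=0xBE cont=1 payload=0x3E=62: acc |= 62<<14 -> acc=1020039 shift=21
  byte[6]=0x54 cont=0 payload=0x54=84: acc |= 84<<21 -> acc=177180807 shift=28 [end]
Varint 2: bytes[3:7] = 87 A1 BE 54 -> value 177180807 (4 byte(s))
  byte[7]=0xC5 cont=1 payload=0x45=69: acc |= 69<<0 -> acc=69 shift=7
  byte[8]=0xA3 cont=1 payload=0x23=35: acc |= 35<<7 -> acc=4549 shift=14
  byte[9]=0xBE cont=1 payload=0x3E=62: acc |= 62<<14 -> acc=1020357 shift=21
  byte[10]=0x38 cont=0 payload=0x38=56: acc |= 56<<21 -> acc=118460869 shift=28 [end]
Varint 3: bytes[7:11] = C5 A3 BE 38 -> value 118460869 (4 byte(s))
  byte[11]=0xAD cont=1 payload=0x2D=45: acc |= 45<<0 -> acc=45 shift=7
  byte[12]=0xF5 cont=1 payload=0x75=117: acc |= 117<<7 -> acc=15021 shift=14
  byte[13]=0x81 cont=1 payload=0x01=1: acc |= 1<<14 -> acc=31405 shift=21
  byte[14]=0x5A cont=0 payload=0x5A=90: acc |= 90<<21 -> acc=188775085 shift=28 [end]
Varint 4: bytes[11:15] = AD F5 81 5A -> value 188775085 (4 byte(s))
  byte[15]=0xD6 cont=1 payload=0x56=86: acc |= 86<<0 -> acc=86 shift=7
  byte[16]=0x97 cont=1 payload=0x17=23: acc |= 23<<7 -> acc=3030 shift=14
  byte[17]=0x32 cont=0 payload=0x32=50: acc |= 50<<14 -> acc=822230 shift=21 [end]
Varint 5: bytes[15:18] = D6 97 32 -> value 822230 (3 byte(s))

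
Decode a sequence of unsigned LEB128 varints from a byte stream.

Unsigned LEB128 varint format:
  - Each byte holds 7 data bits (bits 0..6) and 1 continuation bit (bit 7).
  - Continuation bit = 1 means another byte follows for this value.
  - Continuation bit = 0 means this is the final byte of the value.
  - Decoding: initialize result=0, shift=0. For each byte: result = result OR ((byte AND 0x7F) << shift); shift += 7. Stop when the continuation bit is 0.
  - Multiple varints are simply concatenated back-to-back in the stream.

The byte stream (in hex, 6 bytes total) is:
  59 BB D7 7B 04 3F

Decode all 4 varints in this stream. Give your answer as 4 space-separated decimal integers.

  byte[0]=0x59 cont=0 payload=0x59=89: acc |= 89<<0 -> acc=89 shift=7 [end]
Varint 1: bytes[0:1] = 59 -> value 89 (1 byte(s))
  byte[1]=0xBB cont=1 payload=0x3B=59: acc |= 59<<0 -> acc=59 shift=7
  byte[2]=0xD7 cont=1 payload=0x57=87: acc |= 87<<7 -> acc=11195 shift=14
  byte[3]=0x7B cont=0 payload=0x7B=123: acc |= 123<<14 -> acc=2026427 shift=21 [end]
Varint 2: bytes[1:4] = BB D7 7B -> value 2026427 (3 byte(s))
  byte[4]=0x04 cont=0 payload=0x04=4: acc |= 4<<0 -> acc=4 shift=7 [end]
Varint 3: bytes[4:5] = 04 -> value 4 (1 byte(s))
  byte[5]=0x3F cont=0 payload=0x3F=63: acc |= 63<<0 -> acc=63 shift=7 [end]
Varint 4: bytes[5:6] = 3F -> value 63 (1 byte(s))

Answer: 89 2026427 4 63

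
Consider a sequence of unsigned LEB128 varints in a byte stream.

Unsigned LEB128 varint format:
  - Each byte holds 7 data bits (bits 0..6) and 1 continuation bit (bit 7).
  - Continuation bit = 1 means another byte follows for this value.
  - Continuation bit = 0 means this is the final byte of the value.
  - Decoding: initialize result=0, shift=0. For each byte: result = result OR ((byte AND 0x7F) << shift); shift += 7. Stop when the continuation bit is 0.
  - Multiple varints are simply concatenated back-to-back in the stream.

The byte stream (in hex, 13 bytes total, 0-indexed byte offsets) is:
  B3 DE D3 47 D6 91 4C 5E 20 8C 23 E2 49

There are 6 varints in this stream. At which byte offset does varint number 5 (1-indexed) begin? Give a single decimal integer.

Answer: 9

Derivation:
  byte[0]=0xB3 cont=1 payload=0x33=51: acc |= 51<<0 -> acc=51 shift=7
  byte[1]=0xDE cont=1 payload=0x5E=94: acc |= 94<<7 -> acc=12083 shift=14
  byte[2]=0xD3 cont=1 payload=0x53=83: acc |= 83<<14 -> acc=1371955 shift=21
  byte[3]=0x47 cont=0 payload=0x47=71: acc |= 71<<21 -> acc=150269747 shift=28 [end]
Varint 1: bytes[0:4] = B3 DE D3 47 -> value 150269747 (4 byte(s))
  byte[4]=0xD6 cont=1 payload=0x56=86: acc |= 86<<0 -> acc=86 shift=7
  byte[5]=0x91 cont=1 payload=0x11=17: acc |= 17<<7 -> acc=2262 shift=14
  byte[6]=0x4C cont=0 payload=0x4C=76: acc |= 76<<14 -> acc=1247446 shift=21 [end]
Varint 2: bytes[4:7] = D6 91 4C -> value 1247446 (3 byte(s))
  byte[7]=0x5E cont=0 payload=0x5E=94: acc |= 94<<0 -> acc=94 shift=7 [end]
Varint 3: bytes[7:8] = 5E -> value 94 (1 byte(s))
  byte[8]=0x20 cont=0 payload=0x20=32: acc |= 32<<0 -> acc=32 shift=7 [end]
Varint 4: bytes[8:9] = 20 -> value 32 (1 byte(s))
  byte[9]=0x8C cont=1 payload=0x0C=12: acc |= 12<<0 -> acc=12 shift=7
  byte[10]=0x23 cont=0 payload=0x23=35: acc |= 35<<7 -> acc=4492 shift=14 [end]
Varint 5: bytes[9:11] = 8C 23 -> value 4492 (2 byte(s))
  byte[11]=0xE2 cont=1 payload=0x62=98: acc |= 98<<0 -> acc=98 shift=7
  byte[12]=0x49 cont=0 payload=0x49=73: acc |= 73<<7 -> acc=9442 shift=14 [end]
Varint 6: bytes[11:13] = E2 49 -> value 9442 (2 byte(s))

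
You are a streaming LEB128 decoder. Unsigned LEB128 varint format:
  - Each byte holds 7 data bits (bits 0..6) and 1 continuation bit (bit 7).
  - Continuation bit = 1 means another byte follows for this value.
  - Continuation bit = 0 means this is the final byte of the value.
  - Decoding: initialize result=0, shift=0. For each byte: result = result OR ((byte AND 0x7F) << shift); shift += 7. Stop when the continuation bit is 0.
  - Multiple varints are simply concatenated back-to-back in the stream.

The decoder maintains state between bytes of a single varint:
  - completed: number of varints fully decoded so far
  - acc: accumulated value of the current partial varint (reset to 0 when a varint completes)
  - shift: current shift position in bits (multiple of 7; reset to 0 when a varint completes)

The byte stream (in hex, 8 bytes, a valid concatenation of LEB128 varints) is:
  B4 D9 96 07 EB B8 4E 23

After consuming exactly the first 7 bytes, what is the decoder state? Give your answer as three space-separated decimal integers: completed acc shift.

Answer: 2 0 0

Derivation:
byte[0]=0xB4 cont=1 payload=0x34: acc |= 52<<0 -> completed=0 acc=52 shift=7
byte[1]=0xD9 cont=1 payload=0x59: acc |= 89<<7 -> completed=0 acc=11444 shift=14
byte[2]=0x96 cont=1 payload=0x16: acc |= 22<<14 -> completed=0 acc=371892 shift=21
byte[3]=0x07 cont=0 payload=0x07: varint #1 complete (value=15051956); reset -> completed=1 acc=0 shift=0
byte[4]=0xEB cont=1 payload=0x6B: acc |= 107<<0 -> completed=1 acc=107 shift=7
byte[5]=0xB8 cont=1 payload=0x38: acc |= 56<<7 -> completed=1 acc=7275 shift=14
byte[6]=0x4E cont=0 payload=0x4E: varint #2 complete (value=1285227); reset -> completed=2 acc=0 shift=0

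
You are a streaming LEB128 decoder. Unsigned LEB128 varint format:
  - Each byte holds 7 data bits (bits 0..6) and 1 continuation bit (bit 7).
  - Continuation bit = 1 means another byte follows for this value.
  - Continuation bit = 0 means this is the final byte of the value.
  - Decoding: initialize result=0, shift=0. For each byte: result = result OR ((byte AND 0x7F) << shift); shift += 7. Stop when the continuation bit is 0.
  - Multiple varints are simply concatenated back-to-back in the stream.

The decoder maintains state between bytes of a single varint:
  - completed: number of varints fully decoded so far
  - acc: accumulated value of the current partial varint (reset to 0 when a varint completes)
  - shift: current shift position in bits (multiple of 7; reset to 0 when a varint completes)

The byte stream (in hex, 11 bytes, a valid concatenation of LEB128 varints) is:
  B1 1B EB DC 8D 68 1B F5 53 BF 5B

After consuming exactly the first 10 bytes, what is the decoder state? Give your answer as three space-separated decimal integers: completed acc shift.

byte[0]=0xB1 cont=1 payload=0x31: acc |= 49<<0 -> completed=0 acc=49 shift=7
byte[1]=0x1B cont=0 payload=0x1B: varint #1 complete (value=3505); reset -> completed=1 acc=0 shift=0
byte[2]=0xEB cont=1 payload=0x6B: acc |= 107<<0 -> completed=1 acc=107 shift=7
byte[3]=0xDC cont=1 payload=0x5C: acc |= 92<<7 -> completed=1 acc=11883 shift=14
byte[4]=0x8D cont=1 payload=0x0D: acc |= 13<<14 -> completed=1 acc=224875 shift=21
byte[5]=0x68 cont=0 payload=0x68: varint #2 complete (value=218328683); reset -> completed=2 acc=0 shift=0
byte[6]=0x1B cont=0 payload=0x1B: varint #3 complete (value=27); reset -> completed=3 acc=0 shift=0
byte[7]=0xF5 cont=1 payload=0x75: acc |= 117<<0 -> completed=3 acc=117 shift=7
byte[8]=0x53 cont=0 payload=0x53: varint #4 complete (value=10741); reset -> completed=4 acc=0 shift=0
byte[9]=0xBF cont=1 payload=0x3F: acc |= 63<<0 -> completed=4 acc=63 shift=7

Answer: 4 63 7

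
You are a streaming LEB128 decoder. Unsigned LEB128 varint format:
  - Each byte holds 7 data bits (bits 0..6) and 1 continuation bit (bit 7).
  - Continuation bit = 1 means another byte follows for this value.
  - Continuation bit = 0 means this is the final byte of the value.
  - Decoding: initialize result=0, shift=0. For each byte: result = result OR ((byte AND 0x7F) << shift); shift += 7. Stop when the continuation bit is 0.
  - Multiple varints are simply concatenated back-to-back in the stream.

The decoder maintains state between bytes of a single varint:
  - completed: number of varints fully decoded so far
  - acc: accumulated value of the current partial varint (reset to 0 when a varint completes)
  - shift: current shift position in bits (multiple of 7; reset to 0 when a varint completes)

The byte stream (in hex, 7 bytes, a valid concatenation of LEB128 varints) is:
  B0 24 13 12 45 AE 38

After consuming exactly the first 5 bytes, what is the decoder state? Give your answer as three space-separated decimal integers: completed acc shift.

Answer: 4 0 0

Derivation:
byte[0]=0xB0 cont=1 payload=0x30: acc |= 48<<0 -> completed=0 acc=48 shift=7
byte[1]=0x24 cont=0 payload=0x24: varint #1 complete (value=4656); reset -> completed=1 acc=0 shift=0
byte[2]=0x13 cont=0 payload=0x13: varint #2 complete (value=19); reset -> completed=2 acc=0 shift=0
byte[3]=0x12 cont=0 payload=0x12: varint #3 complete (value=18); reset -> completed=3 acc=0 shift=0
byte[4]=0x45 cont=0 payload=0x45: varint #4 complete (value=69); reset -> completed=4 acc=0 shift=0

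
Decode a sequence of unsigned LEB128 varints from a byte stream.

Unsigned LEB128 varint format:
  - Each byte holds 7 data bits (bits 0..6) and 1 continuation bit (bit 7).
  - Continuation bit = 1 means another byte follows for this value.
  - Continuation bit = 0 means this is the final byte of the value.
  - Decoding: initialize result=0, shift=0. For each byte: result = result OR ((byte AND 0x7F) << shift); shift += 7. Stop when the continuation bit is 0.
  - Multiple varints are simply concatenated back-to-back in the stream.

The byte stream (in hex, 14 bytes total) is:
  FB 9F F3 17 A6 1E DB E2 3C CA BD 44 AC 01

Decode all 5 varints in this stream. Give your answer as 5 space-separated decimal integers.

Answer: 50122747 3878 995675 1121994 172

Derivation:
  byte[0]=0xFB cont=1 payload=0x7B=123: acc |= 123<<0 -> acc=123 shift=7
  byte[1]=0x9F cont=1 payload=0x1F=31: acc |= 31<<7 -> acc=4091 shift=14
  byte[2]=0xF3 cont=1 payload=0x73=115: acc |= 115<<14 -> acc=1888251 shift=21
  byte[3]=0x17 cont=0 payload=0x17=23: acc |= 23<<21 -> acc=50122747 shift=28 [end]
Varint 1: bytes[0:4] = FB 9F F3 17 -> value 50122747 (4 byte(s))
  byte[4]=0xA6 cont=1 payload=0x26=38: acc |= 38<<0 -> acc=38 shift=7
  byte[5]=0x1E cont=0 payload=0x1E=30: acc |= 30<<7 -> acc=3878 shift=14 [end]
Varint 2: bytes[4:6] = A6 1E -> value 3878 (2 byte(s))
  byte[6]=0xDB cont=1 payload=0x5B=91: acc |= 91<<0 -> acc=91 shift=7
  byte[7]=0xE2 cont=1 payload=0x62=98: acc |= 98<<7 -> acc=12635 shift=14
  byte[8]=0x3C cont=0 payload=0x3C=60: acc |= 60<<14 -> acc=995675 shift=21 [end]
Varint 3: bytes[6:9] = DB E2 3C -> value 995675 (3 byte(s))
  byte[9]=0xCA cont=1 payload=0x4A=74: acc |= 74<<0 -> acc=74 shift=7
  byte[10]=0xBD cont=1 payload=0x3D=61: acc |= 61<<7 -> acc=7882 shift=14
  byte[11]=0x44 cont=0 payload=0x44=68: acc |= 68<<14 -> acc=1121994 shift=21 [end]
Varint 4: bytes[9:12] = CA BD 44 -> value 1121994 (3 byte(s))
  byte[12]=0xAC cont=1 payload=0x2C=44: acc |= 44<<0 -> acc=44 shift=7
  byte[13]=0x01 cont=0 payload=0x01=1: acc |= 1<<7 -> acc=172 shift=14 [end]
Varint 5: bytes[12:14] = AC 01 -> value 172 (2 byte(s))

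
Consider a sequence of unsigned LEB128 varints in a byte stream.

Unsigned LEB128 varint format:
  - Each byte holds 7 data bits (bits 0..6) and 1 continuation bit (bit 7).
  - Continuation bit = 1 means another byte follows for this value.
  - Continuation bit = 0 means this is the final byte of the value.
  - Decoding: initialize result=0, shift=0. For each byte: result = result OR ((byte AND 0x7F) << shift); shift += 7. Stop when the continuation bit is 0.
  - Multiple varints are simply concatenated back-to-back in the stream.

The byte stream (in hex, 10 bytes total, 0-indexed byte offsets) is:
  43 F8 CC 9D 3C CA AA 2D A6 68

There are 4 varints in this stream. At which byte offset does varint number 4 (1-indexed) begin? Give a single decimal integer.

  byte[0]=0x43 cont=0 payload=0x43=67: acc |= 67<<0 -> acc=67 shift=7 [end]
Varint 1: bytes[0:1] = 43 -> value 67 (1 byte(s))
  byte[1]=0xF8 cont=1 payload=0x78=120: acc |= 120<<0 -> acc=120 shift=7
  byte[2]=0xCC cont=1 payload=0x4C=76: acc |= 76<<7 -> acc=9848 shift=14
  byte[3]=0x9D cont=1 payload=0x1D=29: acc |= 29<<14 -> acc=484984 shift=21
  byte[4]=0x3C cont=0 payload=0x3C=60: acc |= 60<<21 -> acc=126314104 shift=28 [end]
Varint 2: bytes[1:5] = F8 CC 9D 3C -> value 126314104 (4 byte(s))
  byte[5]=0xCA cont=1 payload=0x4A=74: acc |= 74<<0 -> acc=74 shift=7
  byte[6]=0xAA cont=1 payload=0x2A=42: acc |= 42<<7 -> acc=5450 shift=14
  byte[7]=0x2D cont=0 payload=0x2D=45: acc |= 45<<14 -> acc=742730 shift=21 [end]
Varint 3: bytes[5:8] = CA AA 2D -> value 742730 (3 byte(s))
  byte[8]=0xA6 cont=1 payload=0x26=38: acc |= 38<<0 -> acc=38 shift=7
  byte[9]=0x68 cont=0 payload=0x68=104: acc |= 104<<7 -> acc=13350 shift=14 [end]
Varint 4: bytes[8:10] = A6 68 -> value 13350 (2 byte(s))

Answer: 8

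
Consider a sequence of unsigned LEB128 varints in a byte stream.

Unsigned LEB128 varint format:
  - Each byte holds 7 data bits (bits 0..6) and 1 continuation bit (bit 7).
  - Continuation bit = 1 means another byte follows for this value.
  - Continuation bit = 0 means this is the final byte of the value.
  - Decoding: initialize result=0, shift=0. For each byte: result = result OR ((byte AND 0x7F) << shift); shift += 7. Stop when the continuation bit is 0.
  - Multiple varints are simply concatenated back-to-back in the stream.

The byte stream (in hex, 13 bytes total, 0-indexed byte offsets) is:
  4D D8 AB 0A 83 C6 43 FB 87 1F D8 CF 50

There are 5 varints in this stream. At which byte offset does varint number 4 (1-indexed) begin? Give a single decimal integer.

Answer: 7

Derivation:
  byte[0]=0x4D cont=0 payload=0x4D=77: acc |= 77<<0 -> acc=77 shift=7 [end]
Varint 1: bytes[0:1] = 4D -> value 77 (1 byte(s))
  byte[1]=0xD8 cont=1 payload=0x58=88: acc |= 88<<0 -> acc=88 shift=7
  byte[2]=0xAB cont=1 payload=0x2B=43: acc |= 43<<7 -> acc=5592 shift=14
  byte[3]=0x0A cont=0 payload=0x0A=10: acc |= 10<<14 -> acc=169432 shift=21 [end]
Varint 2: bytes[1:4] = D8 AB 0A -> value 169432 (3 byte(s))
  byte[4]=0x83 cont=1 payload=0x03=3: acc |= 3<<0 -> acc=3 shift=7
  byte[5]=0xC6 cont=1 payload=0x46=70: acc |= 70<<7 -> acc=8963 shift=14
  byte[6]=0x43 cont=0 payload=0x43=67: acc |= 67<<14 -> acc=1106691 shift=21 [end]
Varint 3: bytes[4:7] = 83 C6 43 -> value 1106691 (3 byte(s))
  byte[7]=0xFB cont=1 payload=0x7B=123: acc |= 123<<0 -> acc=123 shift=7
  byte[8]=0x87 cont=1 payload=0x07=7: acc |= 7<<7 -> acc=1019 shift=14
  byte[9]=0x1F cont=0 payload=0x1F=31: acc |= 31<<14 -> acc=508923 shift=21 [end]
Varint 4: bytes[7:10] = FB 87 1F -> value 508923 (3 byte(s))
  byte[10]=0xD8 cont=1 payload=0x58=88: acc |= 88<<0 -> acc=88 shift=7
  byte[11]=0xCF cont=1 payload=0x4F=79: acc |= 79<<7 -> acc=10200 shift=14
  byte[12]=0x50 cont=0 payload=0x50=80: acc |= 80<<14 -> acc=1320920 shift=21 [end]
Varint 5: bytes[10:13] = D8 CF 50 -> value 1320920 (3 byte(s))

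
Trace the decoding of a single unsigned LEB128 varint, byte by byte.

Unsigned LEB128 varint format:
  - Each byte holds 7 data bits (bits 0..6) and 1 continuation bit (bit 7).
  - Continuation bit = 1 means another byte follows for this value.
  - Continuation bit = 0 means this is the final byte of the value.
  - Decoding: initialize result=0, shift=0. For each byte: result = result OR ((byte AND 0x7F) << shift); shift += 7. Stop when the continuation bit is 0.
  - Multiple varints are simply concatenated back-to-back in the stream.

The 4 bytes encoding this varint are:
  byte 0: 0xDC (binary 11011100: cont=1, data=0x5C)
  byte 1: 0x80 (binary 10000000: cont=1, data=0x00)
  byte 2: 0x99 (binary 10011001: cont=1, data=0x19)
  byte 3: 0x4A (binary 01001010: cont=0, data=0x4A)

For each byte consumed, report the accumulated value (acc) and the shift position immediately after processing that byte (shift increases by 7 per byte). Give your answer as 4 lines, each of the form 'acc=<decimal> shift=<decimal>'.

byte 0=0xDC: payload=0x5C=92, contrib = 92<<0 = 92; acc -> 92, shift -> 7
byte 1=0x80: payload=0x00=0, contrib = 0<<7 = 0; acc -> 92, shift -> 14
byte 2=0x99: payload=0x19=25, contrib = 25<<14 = 409600; acc -> 409692, shift -> 21
byte 3=0x4A: payload=0x4A=74, contrib = 74<<21 = 155189248; acc -> 155598940, shift -> 28

Answer: acc=92 shift=7
acc=92 shift=14
acc=409692 shift=21
acc=155598940 shift=28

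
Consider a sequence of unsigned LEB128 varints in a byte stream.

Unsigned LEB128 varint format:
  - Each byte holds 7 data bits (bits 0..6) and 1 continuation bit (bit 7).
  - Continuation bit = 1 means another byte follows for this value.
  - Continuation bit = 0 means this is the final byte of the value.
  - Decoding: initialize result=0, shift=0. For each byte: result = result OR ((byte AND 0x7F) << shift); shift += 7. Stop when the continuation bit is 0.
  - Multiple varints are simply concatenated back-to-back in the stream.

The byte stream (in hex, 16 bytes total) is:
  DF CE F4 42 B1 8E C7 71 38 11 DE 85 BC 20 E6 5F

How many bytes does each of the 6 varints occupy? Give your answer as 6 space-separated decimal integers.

Answer: 4 4 1 1 4 2

Derivation:
  byte[0]=0xDF cont=1 payload=0x5F=95: acc |= 95<<0 -> acc=95 shift=7
  byte[1]=0xCE cont=1 payload=0x4E=78: acc |= 78<<7 -> acc=10079 shift=14
  byte[2]=0xF4 cont=1 payload=0x74=116: acc |= 116<<14 -> acc=1910623 shift=21
  byte[3]=0x42 cont=0 payload=0x42=66: acc |= 66<<21 -> acc=140322655 shift=28 [end]
Varint 1: bytes[0:4] = DF CE F4 42 -> value 140322655 (4 byte(s))
  byte[4]=0xB1 cont=1 payload=0x31=49: acc |= 49<<0 -> acc=49 shift=7
  byte[5]=0x8E cont=1 payload=0x0E=14: acc |= 14<<7 -> acc=1841 shift=14
  byte[6]=0xC7 cont=1 payload=0x47=71: acc |= 71<<14 -> acc=1165105 shift=21
  byte[7]=0x71 cont=0 payload=0x71=113: acc |= 113<<21 -> acc=238143281 shift=28 [end]
Varint 2: bytes[4:8] = B1 8E C7 71 -> value 238143281 (4 byte(s))
  byte[8]=0x38 cont=0 payload=0x38=56: acc |= 56<<0 -> acc=56 shift=7 [end]
Varint 3: bytes[8:9] = 38 -> value 56 (1 byte(s))
  byte[9]=0x11 cont=0 payload=0x11=17: acc |= 17<<0 -> acc=17 shift=7 [end]
Varint 4: bytes[9:10] = 11 -> value 17 (1 byte(s))
  byte[10]=0xDE cont=1 payload=0x5E=94: acc |= 94<<0 -> acc=94 shift=7
  byte[11]=0x85 cont=1 payload=0x05=5: acc |= 5<<7 -> acc=734 shift=14
  byte[12]=0xBC cont=1 payload=0x3C=60: acc |= 60<<14 -> acc=983774 shift=21
  byte[13]=0x20 cont=0 payload=0x20=32: acc |= 32<<21 -> acc=68092638 shift=28 [end]
Varint 5: bytes[10:14] = DE 85 BC 20 -> value 68092638 (4 byte(s))
  byte[14]=0xE6 cont=1 payload=0x66=102: acc |= 102<<0 -> acc=102 shift=7
  byte[15]=0x5F cont=0 payload=0x5F=95: acc |= 95<<7 -> acc=12262 shift=14 [end]
Varint 6: bytes[14:16] = E6 5F -> value 12262 (2 byte(s))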